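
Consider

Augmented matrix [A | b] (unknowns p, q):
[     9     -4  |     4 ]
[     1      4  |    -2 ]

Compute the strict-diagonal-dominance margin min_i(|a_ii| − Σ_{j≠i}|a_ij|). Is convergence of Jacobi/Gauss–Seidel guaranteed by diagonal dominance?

3

row 1: |9| − (4) = 5
row 2: |4| − (1) = 3
minimum over rows = 3 → strictly diagonally dominant (convergence guaranteed)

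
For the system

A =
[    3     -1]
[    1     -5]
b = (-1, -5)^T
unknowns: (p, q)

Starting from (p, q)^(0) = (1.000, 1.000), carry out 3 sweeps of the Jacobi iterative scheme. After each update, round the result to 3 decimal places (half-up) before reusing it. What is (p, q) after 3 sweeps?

(0.000, 1.013)

Iteration 1:
  p = (-1 - (-1)·1.000) / (3) = 0.000
  q = (-5 - (1)·1.000) / (-5) = 1.200
Iteration 2:
  p = (-1 - (-1)·1.200) / (3) = 0.067
  q = (-5 - (1)·0.000) / (-5) = 1.000
Iteration 3:
  p = (-1 - (-1)·1.000) / (3) = 0.000
  q = (-5 - (1)·0.067) / (-5) = 1.013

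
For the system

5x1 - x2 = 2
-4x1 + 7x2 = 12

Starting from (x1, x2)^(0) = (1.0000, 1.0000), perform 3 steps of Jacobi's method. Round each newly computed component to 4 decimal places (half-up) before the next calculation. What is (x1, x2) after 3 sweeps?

(0.8114, 2.2041)

Iteration 1:
  x1 = (2 - (-1)·1.0000) / (5) = 0.6000
  x2 = (12 - (-4)·1.0000) / (7) = 2.2857
Iteration 2:
  x1 = (2 - (-1)·2.2857) / (5) = 0.8571
  x2 = (12 - (-4)·0.6000) / (7) = 2.0571
Iteration 3:
  x1 = (2 - (-1)·2.0571) / (5) = 0.8114
  x2 = (12 - (-4)·0.8571) / (7) = 2.2041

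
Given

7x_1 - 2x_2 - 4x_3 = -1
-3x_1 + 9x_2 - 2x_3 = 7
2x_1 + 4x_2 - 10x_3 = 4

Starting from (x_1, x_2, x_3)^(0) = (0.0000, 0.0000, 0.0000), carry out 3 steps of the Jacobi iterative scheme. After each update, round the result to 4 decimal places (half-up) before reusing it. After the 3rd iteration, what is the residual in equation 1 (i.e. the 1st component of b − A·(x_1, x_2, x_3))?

Iteration 1:
  x_1 = (-1 - (-2)·0.0000 - (-4)·0.0000) / (7) = -0.1429
  x_2 = (7 - (-3)·0.0000 - (-2)·0.0000) / (9) = 0.7778
  x_3 = (4 - (2)·0.0000 - (4)·0.0000) / (-10) = -0.4000
Iteration 2:
  x_1 = (-1 - (-2)·0.7778 - (-4)·-0.4000) / (7) = -0.1492
  x_2 = (7 - (-3)·-0.1429 - (-2)·-0.4000) / (9) = 0.6413
  x_3 = (4 - (2)·-0.1429 - (4)·0.7778) / (-10) = -0.1175
Iteration 3:
  x_1 = (-1 - (-2)·0.6413 - (-4)·-0.1175) / (7) = -0.0268
  x_2 = (7 - (-3)·-0.1492 - (-2)·-0.1175) / (9) = 0.7019
  x_3 = (4 - (2)·-0.1492 - (4)·0.6413) / (-10) = -0.1733
Residual b − A·x = (-0.1018, 0.2559, -0.4870)

-0.1018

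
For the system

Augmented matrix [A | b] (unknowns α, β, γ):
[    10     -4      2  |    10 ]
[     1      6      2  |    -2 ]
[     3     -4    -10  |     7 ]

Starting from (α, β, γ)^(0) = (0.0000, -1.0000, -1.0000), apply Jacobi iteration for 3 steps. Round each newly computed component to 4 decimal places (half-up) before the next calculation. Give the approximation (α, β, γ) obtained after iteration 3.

(0.9453, -0.3567, -0.2353)

Iteration 1:
  α = (10 - (-4)·-1.0000 - (2)·-1.0000) / (10) = 0.8000
  β = (-2 - (1)·0.0000 - (2)·-1.0000) / (6) = 0.0000
  γ = (7 - (3)·0.0000 - (-4)·-1.0000) / (-10) = -0.3000
Iteration 2:
  α = (10 - (-4)·0.0000 - (2)·-0.3000) / (10) = 1.0600
  β = (-2 - (1)·0.8000 - (2)·-0.3000) / (6) = -0.3667
  γ = (7 - (3)·0.8000 - (-4)·0.0000) / (-10) = -0.4600
Iteration 3:
  α = (10 - (-4)·-0.3667 - (2)·-0.4600) / (10) = 0.9453
  β = (-2 - (1)·1.0600 - (2)·-0.4600) / (6) = -0.3567
  γ = (7 - (3)·1.0600 - (-4)·-0.3667) / (-10) = -0.2353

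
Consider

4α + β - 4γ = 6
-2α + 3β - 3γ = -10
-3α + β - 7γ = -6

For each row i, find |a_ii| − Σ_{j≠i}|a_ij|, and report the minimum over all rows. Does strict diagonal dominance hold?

-2

row 1: |4| − (1+4) = -1
row 2: |3| − (2+3) = -2
row 3: |-7| − (3+1) = 3
minimum over rows = -2 → not strictly diagonally dominant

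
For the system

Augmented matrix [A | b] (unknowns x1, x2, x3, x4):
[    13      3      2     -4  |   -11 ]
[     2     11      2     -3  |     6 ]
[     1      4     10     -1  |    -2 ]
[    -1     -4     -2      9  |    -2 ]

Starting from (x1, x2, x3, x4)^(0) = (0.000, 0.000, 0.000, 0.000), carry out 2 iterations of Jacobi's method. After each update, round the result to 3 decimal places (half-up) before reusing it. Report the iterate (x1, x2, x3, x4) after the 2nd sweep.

(-1.009, 0.675, -0.356, -0.118)

Iteration 1:
  x1 = (-11 - (3)·0.000 - (2)·0.000 - (-4)·0.000) / (13) = -0.846
  x2 = (6 - (2)·0.000 - (2)·0.000 - (-3)·0.000) / (11) = 0.545
  x3 = (-2 - (1)·0.000 - (4)·0.000 - (-1)·0.000) / (10) = -0.200
  x4 = (-2 - (-1)·0.000 - (-4)·0.000 - (-2)·0.000) / (9) = -0.222
Iteration 2:
  x1 = (-11 - (3)·0.545 - (2)·-0.200 - (-4)·-0.222) / (13) = -1.009
  x2 = (6 - (2)·-0.846 - (2)·-0.200 - (-3)·-0.222) / (11) = 0.675
  x3 = (-2 - (1)·-0.846 - (4)·0.545 - (-1)·-0.222) / (10) = -0.356
  x4 = (-2 - (-1)·-0.846 - (-4)·0.545 - (-2)·-0.200) / (9) = -0.118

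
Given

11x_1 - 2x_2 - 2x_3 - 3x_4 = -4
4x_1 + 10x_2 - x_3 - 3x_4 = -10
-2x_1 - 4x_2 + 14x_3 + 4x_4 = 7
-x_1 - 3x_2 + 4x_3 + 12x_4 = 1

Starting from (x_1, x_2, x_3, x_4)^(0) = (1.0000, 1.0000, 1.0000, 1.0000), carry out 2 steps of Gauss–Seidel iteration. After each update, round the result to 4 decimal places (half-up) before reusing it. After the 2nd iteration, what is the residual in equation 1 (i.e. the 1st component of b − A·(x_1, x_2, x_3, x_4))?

-0.3271

Iteration 1:
  x_1 = (-4 - (-2)·1.0000 - (-2)·1.0000 - (-3)·1.0000) / (11) = 0.2727
  x_2 = (-10 - (4)·0.2727 - (-1)·1.0000 - (-3)·1.0000) / (10) = -0.7091
  x_3 = (7 - (-2)·0.2727 - (-4)·-0.7091 - (4)·1.0000) / (14) = 0.0506
  x_4 = (1 - (-1)·0.2727 - (-3)·-0.7091 - (4)·0.0506) / (12) = -0.0881
Iteration 2:
  x_1 = (-4 - (-2)·-0.7091 - (-2)·0.0506 - (-3)·-0.0881) / (11) = -0.5074
  x_2 = (-10 - (4)·-0.5074 - (-1)·0.0506 - (-3)·-0.0881) / (10) = -0.8184
  x_3 = (7 - (-2)·-0.5074 - (-4)·-0.8184 - (4)·-0.0881) / (14) = 0.2189
  x_4 = (1 - (-1)·-0.5074 - (-3)·-0.8184 - (4)·0.2189) / (12) = -0.2365
Residual b − A·x = (-0.3271, -0.2770, 0.5930, -0.0002)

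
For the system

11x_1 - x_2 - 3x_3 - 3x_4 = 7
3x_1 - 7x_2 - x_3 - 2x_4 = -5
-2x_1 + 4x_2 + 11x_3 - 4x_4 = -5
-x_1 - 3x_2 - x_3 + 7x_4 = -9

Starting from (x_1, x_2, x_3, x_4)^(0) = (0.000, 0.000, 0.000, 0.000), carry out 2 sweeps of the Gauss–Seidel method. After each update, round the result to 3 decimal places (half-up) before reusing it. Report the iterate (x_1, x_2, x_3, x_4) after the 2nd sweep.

Iteration 1:
  x_1 = (7 - (-1)·0.000 - (-3)·0.000 - (-3)·0.000) / (11) = 0.636
  x_2 = (-5 - (3)·0.636 - (-1)·0.000 - (-2)·0.000) / (-7) = 0.987
  x_3 = (-5 - (-2)·0.636 - (4)·0.987 - (-4)·0.000) / (11) = -0.698
  x_4 = (-9 - (-1)·0.636 - (-3)·0.987 - (-1)·-0.698) / (7) = -0.872
Iteration 2:
  x_1 = (7 - (-1)·0.987 - (-3)·-0.698 - (-3)·-0.872) / (11) = 0.298
  x_2 = (-5 - (3)·0.298 - (-1)·-0.698 - (-2)·-0.872) / (-7) = 1.191
  x_3 = (-5 - (-2)·0.298 - (4)·1.191 - (-4)·-0.872) / (11) = -1.151
  x_4 = (-9 - (-1)·0.298 - (-3)·1.191 - (-1)·-1.151) / (7) = -0.897

(0.298, 1.191, -1.151, -0.897)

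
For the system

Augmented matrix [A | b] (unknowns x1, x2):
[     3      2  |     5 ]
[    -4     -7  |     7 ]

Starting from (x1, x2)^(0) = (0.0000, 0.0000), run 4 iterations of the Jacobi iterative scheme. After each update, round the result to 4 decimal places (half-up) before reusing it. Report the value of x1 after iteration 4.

Iteration 1:
  x1 = (5 - (2)·0.0000) / (3) = 1.6667
  x2 = (7 - (-4)·0.0000) / (-7) = -1.0000
Iteration 2:
  x1 = (5 - (2)·-1.0000) / (3) = 2.3333
  x2 = (7 - (-4)·1.6667) / (-7) = -1.9524
Iteration 3:
  x1 = (5 - (2)·-1.9524) / (3) = 2.9683
  x2 = (7 - (-4)·2.3333) / (-7) = -2.3333
Iteration 4:
  x1 = (5 - (2)·-2.3333) / (3) = 3.2222
  x2 = (7 - (-4)·2.9683) / (-7) = -2.6962

3.2222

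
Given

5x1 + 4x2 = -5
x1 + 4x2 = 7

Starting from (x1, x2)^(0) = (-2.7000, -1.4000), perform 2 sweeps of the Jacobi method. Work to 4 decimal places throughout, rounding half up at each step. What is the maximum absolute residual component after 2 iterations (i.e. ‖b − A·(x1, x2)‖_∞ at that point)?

Iteration 1:
  x1 = (-5 - (4)·-1.4000) / (5) = 0.1200
  x2 = (7 - (1)·-2.7000) / (4) = 2.4250
Iteration 2:
  x1 = (-5 - (4)·2.4250) / (5) = -2.9400
  x2 = (7 - (1)·0.1200) / (4) = 1.7200
Residual b − A·x = (2.8200, 3.0600); ∞-norm = 3.0600

3.0600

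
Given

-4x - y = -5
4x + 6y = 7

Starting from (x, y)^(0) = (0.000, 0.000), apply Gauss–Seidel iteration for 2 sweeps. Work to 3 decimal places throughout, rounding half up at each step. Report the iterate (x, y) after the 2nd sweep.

(1.167, 0.389)

Iteration 1:
  x = (-5 - (-1)·0.000) / (-4) = 1.250
  y = (7 - (4)·1.250) / (6) = 0.333
Iteration 2:
  x = (-5 - (-1)·0.333) / (-4) = 1.167
  y = (7 - (4)·1.167) / (6) = 0.389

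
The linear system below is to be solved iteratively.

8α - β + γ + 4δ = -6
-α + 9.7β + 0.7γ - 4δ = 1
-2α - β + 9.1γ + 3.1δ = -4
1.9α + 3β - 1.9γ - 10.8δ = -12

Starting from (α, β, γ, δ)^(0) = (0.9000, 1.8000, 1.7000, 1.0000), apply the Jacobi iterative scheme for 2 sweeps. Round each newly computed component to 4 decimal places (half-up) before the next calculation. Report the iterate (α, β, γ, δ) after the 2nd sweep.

Iteration 1:
  α = (-6 - (-1)·1.8000 - (1)·1.7000 - (4)·1.0000) / (8) = -1.2375
  β = (1 - (-1)·0.9000 - (0.7)·1.7000 - (-4)·1.0000) / (9.7) = 0.4856
  γ = (-4 - (-2)·0.9000 - (-1)·1.8000 - (3.1)·1.0000) / (9.1) = -0.3846
  δ = (-12 - (1.9)·0.9000 - (3)·1.8000 - (-1.9)·1.7000) / (-10.8) = 1.4704
Iteration 2:
  α = (-6 - (-1)·0.4856 - (1)·-0.3846 - (4)·1.4704) / (8) = -1.3764
  β = (1 - (-1)·-1.2375 - (0.7)·-0.3846 - (-4)·1.4704) / (9.7) = 0.6096
  γ = (-4 - (-2)·-1.2375 - (-1)·0.4856 - (3.1)·1.4704) / (9.1) = -1.1591
  δ = (-12 - (1.9)·-1.2375 - (3)·0.4856 - (-1.9)·-0.3846) / (-10.8) = 1.0960

(-1.3764, 0.6096, -1.1591, 1.0960)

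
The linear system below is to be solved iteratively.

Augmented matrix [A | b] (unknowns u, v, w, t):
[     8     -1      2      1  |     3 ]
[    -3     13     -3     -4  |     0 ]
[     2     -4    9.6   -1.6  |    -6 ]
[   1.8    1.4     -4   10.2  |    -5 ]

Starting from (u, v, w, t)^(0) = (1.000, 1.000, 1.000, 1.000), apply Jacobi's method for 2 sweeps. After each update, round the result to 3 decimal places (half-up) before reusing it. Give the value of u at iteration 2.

0.585

Iteration 1:
  u = (3 - (-1)·1.000 - (2)·1.000 - (1)·1.000) / (8) = 0.125
  v = (0 - (-3)·1.000 - (-3)·1.000 - (-4)·1.000) / (13) = 0.769
  w = (-6 - (2)·1.000 - (-4)·1.000 - (-1.6)·1.000) / (9.6) = -0.250
  t = (-5 - (1.8)·1.000 - (1.4)·1.000 - (-4)·1.000) / (10.2) = -0.412
Iteration 2:
  u = (3 - (-1)·0.769 - (2)·-0.250 - (1)·-0.412) / (8) = 0.585
  v = (0 - (-3)·0.125 - (-3)·-0.250 - (-4)·-0.412) / (13) = -0.156
  w = (-6 - (2)·0.125 - (-4)·0.769 - (-1.6)·-0.412) / (9.6) = -0.399
  t = (-5 - (1.8)·0.125 - (1.4)·0.769 - (-4)·-0.250) / (10.2) = -0.716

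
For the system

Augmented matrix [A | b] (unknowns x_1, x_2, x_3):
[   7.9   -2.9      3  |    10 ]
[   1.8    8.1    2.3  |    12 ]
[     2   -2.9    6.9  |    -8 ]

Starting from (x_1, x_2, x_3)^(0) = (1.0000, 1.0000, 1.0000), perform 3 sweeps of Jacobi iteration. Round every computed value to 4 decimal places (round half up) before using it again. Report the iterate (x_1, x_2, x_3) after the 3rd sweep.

(2.2373, 1.3498, -1.1149)

Iteration 1:
  x_1 = (10 - (-2.9)·1.0000 - (3)·1.0000) / (7.9) = 1.2532
  x_2 = (12 - (1.8)·1.0000 - (2.3)·1.0000) / (8.1) = 0.9753
  x_3 = (-8 - (2)·1.0000 - (-2.9)·1.0000) / (6.9) = -1.0290
Iteration 2:
  x_1 = (10 - (-2.9)·0.9753 - (3)·-1.0290) / (7.9) = 2.0146
  x_2 = (12 - (1.8)·1.2532 - (2.3)·-1.0290) / (8.1) = 1.4952
  x_3 = (-8 - (2)·1.2532 - (-2.9)·0.9753) / (6.9) = -1.1128
Iteration 3:
  x_1 = (10 - (-2.9)·1.4952 - (3)·-1.1128) / (7.9) = 2.2373
  x_2 = (12 - (1.8)·2.0146 - (2.3)·-1.1128) / (8.1) = 1.3498
  x_3 = (-8 - (2)·2.0146 - (-2.9)·1.4952) / (6.9) = -1.1149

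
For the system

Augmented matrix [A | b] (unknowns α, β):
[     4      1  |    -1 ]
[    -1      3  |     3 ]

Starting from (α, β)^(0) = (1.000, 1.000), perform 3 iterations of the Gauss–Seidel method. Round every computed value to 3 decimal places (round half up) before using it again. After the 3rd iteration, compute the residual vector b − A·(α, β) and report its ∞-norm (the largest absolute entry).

0.002

Iteration 1:
  α = (-1 - (1)·1.000) / (4) = -0.500
  β = (3 - (-1)·-0.500) / (3) = 0.833
Iteration 2:
  α = (-1 - (1)·0.833) / (4) = -0.458
  β = (3 - (-1)·-0.458) / (3) = 0.847
Iteration 3:
  α = (-1 - (1)·0.847) / (4) = -0.462
  β = (3 - (-1)·-0.462) / (3) = 0.846
Residual b − A·x = (0.002, 0.000); ∞-norm = 0.002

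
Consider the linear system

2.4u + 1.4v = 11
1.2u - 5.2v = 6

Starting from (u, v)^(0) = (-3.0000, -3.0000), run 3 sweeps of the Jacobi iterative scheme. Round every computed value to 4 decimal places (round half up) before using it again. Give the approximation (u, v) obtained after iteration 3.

Iteration 1:
  u = (11 - (1.4)·-3.0000) / (2.4) = 6.3333
  v = (6 - (1.2)·-3.0000) / (-5.2) = -1.8462
Iteration 2:
  u = (11 - (1.4)·-1.8462) / (2.4) = 5.6603
  v = (6 - (1.2)·6.3333) / (-5.2) = 0.3077
Iteration 3:
  u = (11 - (1.4)·0.3077) / (2.4) = 4.4038
  v = (6 - (1.2)·5.6603) / (-5.2) = 0.1524

(4.4038, 0.1524)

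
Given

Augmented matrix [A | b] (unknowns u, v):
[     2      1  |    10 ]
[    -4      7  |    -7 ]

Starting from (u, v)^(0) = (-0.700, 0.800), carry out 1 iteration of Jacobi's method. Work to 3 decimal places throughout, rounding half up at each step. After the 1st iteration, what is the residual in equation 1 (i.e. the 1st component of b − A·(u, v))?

2.200

Iteration 1:
  u = (10 - (1)·0.800) / (2) = 4.600
  v = (-7 - (-4)·-0.700) / (7) = -1.400
Residual b − A·x = (2.200, 21.200)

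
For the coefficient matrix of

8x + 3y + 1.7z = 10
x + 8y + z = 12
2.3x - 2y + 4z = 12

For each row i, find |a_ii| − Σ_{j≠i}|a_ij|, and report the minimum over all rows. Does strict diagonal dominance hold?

-0.3

row 1: |8| − (3+1.7) = 3.3
row 2: |8| − (1+1) = 6
row 3: |4| − (2.3+2) = -0.3
minimum over rows = -0.3 → not strictly diagonally dominant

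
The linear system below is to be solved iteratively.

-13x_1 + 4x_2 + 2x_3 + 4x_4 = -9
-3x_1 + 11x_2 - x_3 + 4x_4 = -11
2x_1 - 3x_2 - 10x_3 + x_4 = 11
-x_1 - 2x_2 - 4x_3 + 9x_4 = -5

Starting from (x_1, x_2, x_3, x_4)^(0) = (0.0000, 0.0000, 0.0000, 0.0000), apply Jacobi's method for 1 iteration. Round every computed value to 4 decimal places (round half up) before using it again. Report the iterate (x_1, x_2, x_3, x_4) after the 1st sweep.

Iteration 1:
  x_1 = (-9 - (4)·0.0000 - (2)·0.0000 - (4)·0.0000) / (-13) = 0.6923
  x_2 = (-11 - (-3)·0.0000 - (-1)·0.0000 - (4)·0.0000) / (11) = -1.0000
  x_3 = (11 - (2)·0.0000 - (-3)·0.0000 - (1)·0.0000) / (-10) = -1.1000
  x_4 = (-5 - (-1)·0.0000 - (-2)·0.0000 - (-4)·0.0000) / (9) = -0.5556

(0.6923, -1.0000, -1.1000, -0.5556)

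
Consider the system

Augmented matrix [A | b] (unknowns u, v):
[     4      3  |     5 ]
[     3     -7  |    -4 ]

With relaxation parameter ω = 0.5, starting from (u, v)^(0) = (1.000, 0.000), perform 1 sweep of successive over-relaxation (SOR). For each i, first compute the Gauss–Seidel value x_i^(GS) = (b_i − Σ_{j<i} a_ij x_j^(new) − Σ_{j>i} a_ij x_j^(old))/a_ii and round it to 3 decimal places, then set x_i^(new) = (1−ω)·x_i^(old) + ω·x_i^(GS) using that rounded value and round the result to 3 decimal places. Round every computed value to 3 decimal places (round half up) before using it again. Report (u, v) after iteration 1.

(1.125, 0.527)

Iteration 1:
  u: GS value = (5 - (3)·0.000) / (4) = 1.250;  u ← (1−ω)·1.000 + ω·1.250 = 1.125
  v: GS value = (-4 - (3)·1.125) / (-7) = 1.054;  v ← (1−ω)·0.000 + ω·1.054 = 0.527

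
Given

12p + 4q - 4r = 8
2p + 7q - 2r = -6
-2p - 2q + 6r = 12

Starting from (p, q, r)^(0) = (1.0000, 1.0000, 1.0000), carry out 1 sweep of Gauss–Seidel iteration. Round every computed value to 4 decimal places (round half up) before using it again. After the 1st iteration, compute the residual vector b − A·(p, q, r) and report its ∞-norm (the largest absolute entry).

Iteration 1:
  p = (8 - (4)·1.0000 - (-4)·1.0000) / (12) = 0.6667
  q = (-6 - (2)·0.6667 - (-2)·1.0000) / (7) = -0.7619
  r = (12 - (-2)·0.6667 - (-2)·-0.7619) / (6) = 1.9683
Residual b − A·x = (10.9204, 1.9365, -0.0002); ∞-norm = 10.9204

10.9204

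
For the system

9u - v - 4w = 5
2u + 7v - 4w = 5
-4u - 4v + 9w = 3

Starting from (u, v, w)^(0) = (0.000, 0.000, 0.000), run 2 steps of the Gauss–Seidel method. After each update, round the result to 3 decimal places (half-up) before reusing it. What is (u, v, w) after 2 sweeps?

Iteration 1:
  u = (5 - (-1)·0.000 - (-4)·0.000) / (9) = 0.556
  v = (5 - (2)·0.556 - (-4)·0.000) / (7) = 0.555
  w = (3 - (-4)·0.556 - (-4)·0.555) / (9) = 0.827
Iteration 2:
  u = (5 - (-1)·0.555 - (-4)·0.827) / (9) = 0.985
  v = (5 - (2)·0.985 - (-4)·0.827) / (7) = 0.905
  w = (3 - (-4)·0.985 - (-4)·0.905) / (9) = 1.173

(0.985, 0.905, 1.173)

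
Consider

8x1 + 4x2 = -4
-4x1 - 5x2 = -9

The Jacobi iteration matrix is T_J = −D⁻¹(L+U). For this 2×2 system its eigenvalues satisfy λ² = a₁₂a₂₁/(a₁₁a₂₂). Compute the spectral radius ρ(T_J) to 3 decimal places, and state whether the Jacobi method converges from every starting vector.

0.632

a₁₂a₂₁/(a₁₁a₂₂) = (4)·(-4) / ((8)·(-5)) = 0.400000
ρ = √|0.400000| = √0.400000 = 0.632
ρ < 1, so Jacobi converges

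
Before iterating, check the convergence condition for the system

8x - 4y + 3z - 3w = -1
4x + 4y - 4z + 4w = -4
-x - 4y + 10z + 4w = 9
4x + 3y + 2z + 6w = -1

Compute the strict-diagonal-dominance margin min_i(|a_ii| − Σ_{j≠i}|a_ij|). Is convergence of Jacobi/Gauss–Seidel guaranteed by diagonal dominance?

-8

row 1: |8| − (4+3+3) = -2
row 2: |4| − (4+4+4) = -8
row 3: |10| − (1+4+4) = 1
row 4: |6| − (4+3+2) = -3
minimum over rows = -8 → not strictly diagonally dominant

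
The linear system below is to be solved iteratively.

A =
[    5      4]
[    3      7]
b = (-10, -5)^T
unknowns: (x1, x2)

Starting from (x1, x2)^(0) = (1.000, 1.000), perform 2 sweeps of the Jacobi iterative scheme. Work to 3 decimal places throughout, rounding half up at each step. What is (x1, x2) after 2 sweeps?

Iteration 1:
  x1 = (-10 - (4)·1.000) / (5) = -2.800
  x2 = (-5 - (3)·1.000) / (7) = -1.143
Iteration 2:
  x1 = (-10 - (4)·-1.143) / (5) = -1.086
  x2 = (-5 - (3)·-2.800) / (7) = 0.486

(-1.086, 0.486)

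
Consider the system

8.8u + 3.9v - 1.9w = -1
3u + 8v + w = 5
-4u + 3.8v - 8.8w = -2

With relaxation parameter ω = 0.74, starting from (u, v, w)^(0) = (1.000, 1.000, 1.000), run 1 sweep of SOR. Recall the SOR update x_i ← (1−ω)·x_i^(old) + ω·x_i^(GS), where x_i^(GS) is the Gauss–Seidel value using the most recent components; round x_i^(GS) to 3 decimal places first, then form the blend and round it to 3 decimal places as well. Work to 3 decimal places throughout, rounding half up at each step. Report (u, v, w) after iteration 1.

(0.008, 0.628, 0.626)

Iteration 1:
  u: GS value = (-1 - (3.9)·1.000 - (-1.9)·1.000) / (8.8) = -0.341;  u ← (1−ω)·1.000 + ω·-0.341 = 0.008
  v: GS value = (5 - (3)·0.008 - (1)·1.000) / (8) = 0.497;  v ← (1−ω)·1.000 + ω·0.497 = 0.628
  w: GS value = (-2 - (-4)·0.008 - (3.8)·0.628) / (-8.8) = 0.495;  w ← (1−ω)·1.000 + ω·0.495 = 0.626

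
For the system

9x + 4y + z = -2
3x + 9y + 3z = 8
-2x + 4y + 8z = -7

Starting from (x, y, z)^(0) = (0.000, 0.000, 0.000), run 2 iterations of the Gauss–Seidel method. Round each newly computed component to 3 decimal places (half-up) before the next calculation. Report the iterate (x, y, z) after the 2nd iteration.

Iteration 1:
  x = (-2 - (4)·0.000 - (1)·0.000) / (9) = -0.222
  y = (8 - (3)·-0.222 - (3)·0.000) / (9) = 0.963
  z = (-7 - (-2)·-0.222 - (4)·0.963) / (8) = -1.412
Iteration 2:
  x = (-2 - (4)·0.963 - (1)·-1.412) / (9) = -0.493
  y = (8 - (3)·-0.493 - (3)·-1.412) / (9) = 1.524
  z = (-7 - (-2)·-0.493 - (4)·1.524) / (8) = -1.760

(-0.493, 1.524, -1.760)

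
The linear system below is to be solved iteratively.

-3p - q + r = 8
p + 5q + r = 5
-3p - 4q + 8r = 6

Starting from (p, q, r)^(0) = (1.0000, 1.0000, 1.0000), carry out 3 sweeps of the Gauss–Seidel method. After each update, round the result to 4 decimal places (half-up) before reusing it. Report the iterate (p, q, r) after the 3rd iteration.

Iteration 1:
  p = (8 - (-1)·1.0000 - (1)·1.0000) / (-3) = -2.6667
  q = (5 - (1)·-2.6667 - (1)·1.0000) / (5) = 1.3333
  r = (6 - (-3)·-2.6667 - (-4)·1.3333) / (8) = 0.4166
Iteration 2:
  p = (8 - (-1)·1.3333 - (1)·0.4166) / (-3) = -2.9722
  q = (5 - (1)·-2.9722 - (1)·0.4166) / (5) = 1.5111
  r = (6 - (-3)·-2.9722 - (-4)·1.5111) / (8) = 0.3910
Iteration 3:
  p = (8 - (-1)·1.5111 - (1)·0.3910) / (-3) = -3.0400
  q = (5 - (1)·-3.0400 - (1)·0.3910) / (5) = 1.5298
  r = (6 - (-3)·-3.0400 - (-4)·1.5298) / (8) = 0.3749

(-3.0400, 1.5298, 0.3749)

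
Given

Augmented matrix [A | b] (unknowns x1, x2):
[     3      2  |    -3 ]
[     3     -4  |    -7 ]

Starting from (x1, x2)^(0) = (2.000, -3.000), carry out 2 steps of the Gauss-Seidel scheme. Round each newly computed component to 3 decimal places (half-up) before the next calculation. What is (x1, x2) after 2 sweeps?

Iteration 1:
  x1 = (-3 - (2)·-3.000) / (3) = 1.000
  x2 = (-7 - (3)·1.000) / (-4) = 2.500
Iteration 2:
  x1 = (-3 - (2)·2.500) / (3) = -2.667
  x2 = (-7 - (3)·-2.667) / (-4) = -0.250

(-2.667, -0.250)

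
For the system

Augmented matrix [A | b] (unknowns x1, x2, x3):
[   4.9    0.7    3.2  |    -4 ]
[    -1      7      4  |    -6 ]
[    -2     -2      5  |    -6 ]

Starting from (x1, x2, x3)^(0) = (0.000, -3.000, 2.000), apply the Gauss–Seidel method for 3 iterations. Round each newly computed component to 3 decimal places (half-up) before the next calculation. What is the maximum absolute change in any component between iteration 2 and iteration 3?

2.063

Iteration 1:
  x1 = (-4 - (0.7)·-3.000 - (3.2)·2.000) / (4.9) = -1.694
  x2 = (-6 - (-1)·-1.694 - (4)·2.000) / (7) = -2.242
  x3 = (-6 - (-2)·-1.694 - (-2)·-2.242) / (5) = -2.774
Iteration 2:
  x1 = (-4 - (0.7)·-2.242 - (3.2)·-2.774) / (4.9) = 1.316
  x2 = (-6 - (-1)·1.316 - (4)·-2.774) / (7) = 0.916
  x3 = (-6 - (-2)·1.316 - (-2)·0.916) / (5) = -0.307
Iteration 3:
  x1 = (-4 - (0.7)·0.916 - (3.2)·-0.307) / (4.9) = -0.747
  x2 = (-6 - (-1)·-0.747 - (4)·-0.307) / (7) = -0.788
  x3 = (-6 - (-2)·-0.747 - (-2)·-0.788) / (5) = -1.814
Change: (-2.063, -1.704, -1.507) → max |·| = 2.063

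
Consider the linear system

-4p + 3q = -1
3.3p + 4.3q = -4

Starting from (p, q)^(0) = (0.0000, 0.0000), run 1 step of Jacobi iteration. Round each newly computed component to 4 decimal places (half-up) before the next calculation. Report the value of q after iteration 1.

Iteration 1:
  p = (-1 - (3)·0.0000) / (-4) = 0.2500
  q = (-4 - (3.3)·0.0000) / (4.3) = -0.9302

-0.9302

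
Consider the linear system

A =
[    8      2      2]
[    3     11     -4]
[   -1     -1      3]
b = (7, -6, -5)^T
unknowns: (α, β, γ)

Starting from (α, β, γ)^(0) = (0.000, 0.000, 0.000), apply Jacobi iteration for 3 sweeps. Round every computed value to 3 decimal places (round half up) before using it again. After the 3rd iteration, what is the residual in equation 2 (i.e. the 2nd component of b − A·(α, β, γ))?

Iteration 1:
  α = (7 - (2)·0.000 - (2)·0.000) / (8) = 0.875
  β = (-6 - (3)·0.000 - (-4)·0.000) / (11) = -0.545
  γ = (-5 - (-1)·0.000 - (-1)·0.000) / (3) = -1.667
Iteration 2:
  α = (7 - (2)·-0.545 - (2)·-1.667) / (8) = 1.428
  β = (-6 - (3)·0.875 - (-4)·-1.667) / (11) = -1.390
  γ = (-5 - (-1)·0.875 - (-1)·-0.545) / (3) = -1.557
Iteration 3:
  α = (7 - (2)·-1.390 - (2)·-1.557) / (8) = 1.612
  β = (-6 - (3)·1.428 - (-4)·-1.557) / (11) = -1.501
  γ = (-5 - (-1)·1.428 - (-1)·-1.390) / (3) = -1.654
Residual b − A·x = (0.414, -0.941, 0.073)

-0.941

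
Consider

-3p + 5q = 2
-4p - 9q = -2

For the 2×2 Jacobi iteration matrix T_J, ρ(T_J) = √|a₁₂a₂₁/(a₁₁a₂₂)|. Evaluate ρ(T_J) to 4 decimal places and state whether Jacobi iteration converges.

a₁₂a₂₁/(a₁₁a₂₂) = (5)·(-4) / ((-3)·(-9)) = -0.740741
ρ = √|-0.740741| = √0.740741 = 0.8607
ρ < 1, so Jacobi converges

0.8607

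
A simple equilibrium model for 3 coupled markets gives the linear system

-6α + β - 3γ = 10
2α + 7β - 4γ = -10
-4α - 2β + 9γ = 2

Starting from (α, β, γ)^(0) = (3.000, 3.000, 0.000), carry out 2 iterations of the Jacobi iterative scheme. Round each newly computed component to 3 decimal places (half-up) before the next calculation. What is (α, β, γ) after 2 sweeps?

(-3.159, 0.175, -0.804)

Iteration 1:
  α = (10 - (1)·3.000 - (-3)·0.000) / (-6) = -1.167
  β = (-10 - (2)·3.000 - (-4)·0.000) / (7) = -2.286
  γ = (2 - (-4)·3.000 - (-2)·3.000) / (9) = 2.222
Iteration 2:
  α = (10 - (1)·-2.286 - (-3)·2.222) / (-6) = -3.159
  β = (-10 - (2)·-1.167 - (-4)·2.222) / (7) = 0.175
  γ = (2 - (-4)·-1.167 - (-2)·-2.286) / (9) = -0.804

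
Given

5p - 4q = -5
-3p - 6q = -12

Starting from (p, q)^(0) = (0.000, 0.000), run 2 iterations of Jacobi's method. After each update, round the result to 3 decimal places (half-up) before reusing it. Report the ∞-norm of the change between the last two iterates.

Iteration 1:
  p = (-5 - (-4)·0.000) / (5) = -1.000
  q = (-12 - (-3)·0.000) / (-6) = 2.000
Iteration 2:
  p = (-5 - (-4)·2.000) / (5) = 0.600
  q = (-12 - (-3)·-1.000) / (-6) = 2.500
Change: (1.600, 0.500) → max |·| = 1.600

1.600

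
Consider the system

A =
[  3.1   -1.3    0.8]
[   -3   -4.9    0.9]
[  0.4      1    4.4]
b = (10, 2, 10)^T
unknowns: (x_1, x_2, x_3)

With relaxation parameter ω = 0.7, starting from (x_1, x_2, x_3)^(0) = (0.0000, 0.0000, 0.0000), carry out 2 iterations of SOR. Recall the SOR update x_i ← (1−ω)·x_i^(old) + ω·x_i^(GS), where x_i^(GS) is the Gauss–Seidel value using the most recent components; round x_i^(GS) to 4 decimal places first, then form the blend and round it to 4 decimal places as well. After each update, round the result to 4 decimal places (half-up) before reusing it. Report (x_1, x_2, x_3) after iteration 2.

(2.2701, -1.4230, 2.1668)

Iteration 1:
  x_1: GS value = (10 - (-1.3)·0.0000 - (0.8)·0.0000) / (3.1) = 3.2258;  x_1 ← (1−ω)·0.0000 + ω·3.2258 = 2.2581
  x_2: GS value = (2 - (-3)·2.2581 - (0.9)·0.0000) / (-4.9) = -1.7907;  x_2 ← (1−ω)·0.0000 + ω·-1.7907 = -1.2535
  x_3: GS value = (10 - (0.4)·2.2581 - (1)·-1.2535) / (4.4) = 2.3523;  x_3 ← (1−ω)·0.0000 + ω·2.3523 = 1.6466
Iteration 2:
  x_1: GS value = (10 - (-1.3)·-1.2535 - (0.8)·1.6466) / (3.1) = 2.2752;  x_1 ← (1−ω)·2.2581 + ω·2.2752 = 2.2701
  x_2: GS value = (2 - (-3)·2.2701 - (0.9)·1.6466) / (-4.9) = -1.4956;  x_2 ← (1−ω)·-1.2535 + ω·-1.4956 = -1.4230
  x_3: GS value = (10 - (0.4)·2.2701 - (1)·-1.4230) / (4.4) = 2.3898;  x_3 ← (1−ω)·1.6466 + ω·2.3898 = 2.1668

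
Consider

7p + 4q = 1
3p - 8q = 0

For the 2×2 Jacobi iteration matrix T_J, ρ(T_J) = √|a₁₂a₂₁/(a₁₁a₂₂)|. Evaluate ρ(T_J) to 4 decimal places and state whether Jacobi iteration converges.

a₁₂a₂₁/(a₁₁a₂₂) = (4)·(3) / ((7)·(-8)) = -0.214286
ρ = √|-0.214286| = √0.214286 = 0.4629
ρ < 1, so Jacobi converges

0.4629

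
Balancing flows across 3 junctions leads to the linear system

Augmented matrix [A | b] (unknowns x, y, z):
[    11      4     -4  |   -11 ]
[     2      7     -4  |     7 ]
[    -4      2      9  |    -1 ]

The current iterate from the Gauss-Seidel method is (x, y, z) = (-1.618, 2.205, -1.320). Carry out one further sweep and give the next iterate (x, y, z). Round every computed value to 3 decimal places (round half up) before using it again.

One sweep:
  x = (-11 - (4)·2.205 - (-4)·-1.320) / (11) = -2.282
  y = (7 - (2)·-2.282 - (-4)·-1.320) / (7) = 0.898
  z = (-1 - (-4)·-2.282 - (2)·0.898) / (9) = -1.325

(-2.282, 0.898, -1.325)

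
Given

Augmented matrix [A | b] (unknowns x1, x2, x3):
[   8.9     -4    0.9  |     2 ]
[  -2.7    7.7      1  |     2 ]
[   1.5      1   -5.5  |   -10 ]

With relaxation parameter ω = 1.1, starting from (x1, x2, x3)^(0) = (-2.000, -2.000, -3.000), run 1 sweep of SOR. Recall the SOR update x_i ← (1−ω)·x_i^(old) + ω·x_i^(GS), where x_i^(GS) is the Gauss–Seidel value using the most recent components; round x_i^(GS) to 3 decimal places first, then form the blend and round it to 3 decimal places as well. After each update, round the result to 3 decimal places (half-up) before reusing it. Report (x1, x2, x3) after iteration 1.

(-0.208, 0.834, 2.404)

Iteration 1:
  x1: GS value = (2 - (-4)·-2.000 - (0.9)·-3.000) / (8.9) = -0.371;  x1 ← (1−ω)·-2.000 + ω·-0.371 = -0.208
  x2: GS value = (2 - (-2.7)·-0.208 - (1)·-3.000) / (7.7) = 0.576;  x2 ← (1−ω)·-2.000 + ω·0.576 = 0.834
  x3: GS value = (-10 - (1.5)·-0.208 - (1)·0.834) / (-5.5) = 1.913;  x3 ← (1−ω)·-3.000 + ω·1.913 = 2.404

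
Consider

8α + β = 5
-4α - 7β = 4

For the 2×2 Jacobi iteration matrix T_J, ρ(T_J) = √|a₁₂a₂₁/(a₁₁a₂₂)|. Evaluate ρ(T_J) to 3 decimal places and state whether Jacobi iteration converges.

0.267

a₁₂a₂₁/(a₁₁a₂₂) = (1)·(-4) / ((8)·(-7)) = 0.071429
ρ = √|0.071429| = √0.071429 = 0.267
ρ < 1, so Jacobi converges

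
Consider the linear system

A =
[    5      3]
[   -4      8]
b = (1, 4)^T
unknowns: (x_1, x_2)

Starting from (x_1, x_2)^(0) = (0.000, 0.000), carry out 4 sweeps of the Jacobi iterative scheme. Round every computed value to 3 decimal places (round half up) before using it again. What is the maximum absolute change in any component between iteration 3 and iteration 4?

0.090

Iteration 1:
  x_1 = (1 - (3)·0.000) / (5) = 0.200
  x_2 = (4 - (-4)·0.000) / (8) = 0.500
Iteration 2:
  x_1 = (1 - (3)·0.500) / (5) = -0.100
  x_2 = (4 - (-4)·0.200) / (8) = 0.600
Iteration 3:
  x_1 = (1 - (3)·0.600) / (5) = -0.160
  x_2 = (4 - (-4)·-0.100) / (8) = 0.450
Iteration 4:
  x_1 = (1 - (3)·0.450) / (5) = -0.070
  x_2 = (4 - (-4)·-0.160) / (8) = 0.420
Change: (0.090, -0.030) → max |·| = 0.090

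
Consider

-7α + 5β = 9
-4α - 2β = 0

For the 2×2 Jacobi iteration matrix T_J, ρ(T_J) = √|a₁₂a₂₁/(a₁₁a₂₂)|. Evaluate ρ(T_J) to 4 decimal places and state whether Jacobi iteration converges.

1.1952

a₁₂a₂₁/(a₁₁a₂₂) = (5)·(-4) / ((-7)·(-2)) = -1.428571
ρ = √|-1.428571| = √1.428571 = 1.1952
ρ > 1, so Jacobi diverges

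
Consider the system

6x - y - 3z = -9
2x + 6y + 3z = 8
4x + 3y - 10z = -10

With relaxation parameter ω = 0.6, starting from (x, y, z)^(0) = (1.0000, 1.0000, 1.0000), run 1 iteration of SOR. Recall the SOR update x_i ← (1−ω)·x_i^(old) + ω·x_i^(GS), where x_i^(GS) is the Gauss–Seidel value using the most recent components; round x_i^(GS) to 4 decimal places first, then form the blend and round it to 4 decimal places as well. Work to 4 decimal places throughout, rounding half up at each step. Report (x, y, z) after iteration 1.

Iteration 1:
  x: GS value = (-9 - (-1)·1.0000 - (-3)·1.0000) / (6) = -0.8333;  x ← (1−ω)·1.0000 + ω·-0.8333 = -0.1000
  y: GS value = (8 - (2)·-0.1000 - (3)·1.0000) / (6) = 0.8667;  y ← (1−ω)·1.0000 + ω·0.8667 = 0.9200
  z: GS value = (-10 - (4)·-0.1000 - (3)·0.9200) / (-10) = 1.2360;  z ← (1−ω)·1.0000 + ω·1.2360 = 1.1416

(-0.1000, 0.9200, 1.1416)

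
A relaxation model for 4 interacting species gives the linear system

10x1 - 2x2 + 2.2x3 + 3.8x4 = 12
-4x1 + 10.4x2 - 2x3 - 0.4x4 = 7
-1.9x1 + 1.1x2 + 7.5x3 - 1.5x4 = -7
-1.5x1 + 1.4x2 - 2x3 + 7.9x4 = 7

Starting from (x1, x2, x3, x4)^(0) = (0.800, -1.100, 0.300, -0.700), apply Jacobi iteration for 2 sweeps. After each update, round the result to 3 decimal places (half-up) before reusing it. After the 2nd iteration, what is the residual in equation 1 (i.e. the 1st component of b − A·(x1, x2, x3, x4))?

Iteration 1:
  x1 = (12 - (-2)·-1.100 - (2.2)·0.300 - (3.8)·-0.700) / (10) = 1.180
  x2 = (7 - (-4)·0.800 - (-2)·0.300 - (-0.4)·-0.700) / (10.4) = 1.012
  x3 = (-7 - (-1.9)·0.800 - (1.1)·-1.100 - (-1.5)·-0.700) / (7.5) = -0.709
  x4 = (7 - (-1.5)·0.800 - (1.4)·-1.100 - (-2)·0.300) / (7.9) = 1.309
Iteration 2:
  x1 = (12 - (-2)·1.012 - (2.2)·-0.709 - (3.8)·1.309) / (10) = 1.061
  x2 = (7 - (-4)·1.180 - (-2)·-0.709 - (-0.4)·1.309) / (10.4) = 1.041
  x3 = (-7 - (-1.9)·1.180 - (1.1)·1.012 - (-1.5)·1.309) / (7.5) = -0.521
  x4 = (7 - (-1.5)·1.180 - (1.4)·1.012 - (-2)·-0.709) / (7.9) = 0.751
Residual b − A·x = (1.764, -0.324, -1.095, 0.159)

1.764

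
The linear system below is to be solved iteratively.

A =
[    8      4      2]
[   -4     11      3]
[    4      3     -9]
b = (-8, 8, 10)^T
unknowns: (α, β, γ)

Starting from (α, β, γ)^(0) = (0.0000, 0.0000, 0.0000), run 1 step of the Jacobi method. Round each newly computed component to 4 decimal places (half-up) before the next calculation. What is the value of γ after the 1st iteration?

-1.1111

Iteration 1:
  α = (-8 - (4)·0.0000 - (2)·0.0000) / (8) = -1.0000
  β = (8 - (-4)·0.0000 - (3)·0.0000) / (11) = 0.7273
  γ = (10 - (4)·0.0000 - (3)·0.0000) / (-9) = -1.1111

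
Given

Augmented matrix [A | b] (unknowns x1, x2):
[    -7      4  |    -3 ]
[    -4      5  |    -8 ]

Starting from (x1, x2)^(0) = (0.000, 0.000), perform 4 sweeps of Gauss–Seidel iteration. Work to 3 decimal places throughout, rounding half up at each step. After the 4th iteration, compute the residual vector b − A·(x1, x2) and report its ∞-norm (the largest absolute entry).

0.480

Iteration 1:
  x1 = (-3 - (4)·0.000) / (-7) = 0.429
  x2 = (-8 - (-4)·0.429) / (5) = -1.257
Iteration 2:
  x1 = (-3 - (4)·-1.257) / (-7) = -0.290
  x2 = (-8 - (-4)·-0.290) / (5) = -1.832
Iteration 3:
  x1 = (-3 - (4)·-1.832) / (-7) = -0.618
  x2 = (-8 - (-4)·-0.618) / (5) = -2.094
Iteration 4:
  x1 = (-3 - (4)·-2.094) / (-7) = -0.768
  x2 = (-8 - (-4)·-0.768) / (5) = -2.214
Residual b − A·x = (0.480, -0.002); ∞-norm = 0.480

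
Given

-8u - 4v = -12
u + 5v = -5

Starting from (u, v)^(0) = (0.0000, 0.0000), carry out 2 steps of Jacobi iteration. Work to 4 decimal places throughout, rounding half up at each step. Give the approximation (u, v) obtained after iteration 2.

(2.0000, -1.3000)

Iteration 1:
  u = (-12 - (-4)·0.0000) / (-8) = 1.5000
  v = (-5 - (1)·0.0000) / (5) = -1.0000
Iteration 2:
  u = (-12 - (-4)·-1.0000) / (-8) = 2.0000
  v = (-5 - (1)·1.5000) / (5) = -1.3000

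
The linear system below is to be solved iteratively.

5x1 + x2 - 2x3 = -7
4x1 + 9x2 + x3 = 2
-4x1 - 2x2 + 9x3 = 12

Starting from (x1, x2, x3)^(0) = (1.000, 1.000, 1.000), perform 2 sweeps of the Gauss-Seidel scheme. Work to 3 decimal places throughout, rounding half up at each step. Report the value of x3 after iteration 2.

Iteration 1:
  x1 = (-7 - (1)·1.000 - (-2)·1.000) / (5) = -1.200
  x2 = (2 - (4)·-1.200 - (1)·1.000) / (9) = 0.644
  x3 = (12 - (-4)·-1.200 - (-2)·0.644) / (9) = 0.943
Iteration 2:
  x1 = (-7 - (1)·0.644 - (-2)·0.943) / (5) = -1.152
  x2 = (2 - (4)·-1.152 - (1)·0.943) / (9) = 0.629
  x3 = (12 - (-4)·-1.152 - (-2)·0.629) / (9) = 0.961

0.961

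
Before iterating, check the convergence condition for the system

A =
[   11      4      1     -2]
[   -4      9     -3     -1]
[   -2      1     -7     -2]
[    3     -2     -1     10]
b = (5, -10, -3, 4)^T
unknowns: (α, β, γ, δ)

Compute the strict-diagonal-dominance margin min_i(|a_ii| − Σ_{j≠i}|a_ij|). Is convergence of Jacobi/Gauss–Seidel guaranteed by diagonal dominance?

row 1: |11| − (4+1+2) = 4
row 2: |9| − (4+3+1) = 1
row 3: |-7| − (2+1+2) = 2
row 4: |10| − (3+2+1) = 4
minimum over rows = 1 → strictly diagonally dominant (convergence guaranteed)

1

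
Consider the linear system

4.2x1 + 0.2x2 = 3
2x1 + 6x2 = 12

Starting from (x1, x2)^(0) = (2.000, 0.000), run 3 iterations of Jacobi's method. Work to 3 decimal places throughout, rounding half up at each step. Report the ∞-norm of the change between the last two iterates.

0.021

Iteration 1:
  x1 = (3 - (0.2)·0.000) / (4.2) = 0.714
  x2 = (12 - (2)·2.000) / (6) = 1.333
Iteration 2:
  x1 = (3 - (0.2)·1.333) / (4.2) = 0.651
  x2 = (12 - (2)·0.714) / (6) = 1.762
Iteration 3:
  x1 = (3 - (0.2)·1.762) / (4.2) = 0.630
  x2 = (12 - (2)·0.651) / (6) = 1.783
Change: (-0.021, 0.021) → max |·| = 0.021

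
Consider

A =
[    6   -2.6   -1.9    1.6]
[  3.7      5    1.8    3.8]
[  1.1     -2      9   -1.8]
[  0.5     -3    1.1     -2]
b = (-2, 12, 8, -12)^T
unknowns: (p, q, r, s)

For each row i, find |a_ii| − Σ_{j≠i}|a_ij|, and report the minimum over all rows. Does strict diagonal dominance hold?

-4.3

row 1: |6| − (2.6+1.9+1.6) = -0.1
row 2: |5| − (3.7+1.8+3.8) = -4.3
row 3: |9| − (1.1+2+1.8) = 4.1
row 4: |-2| − (0.5+3+1.1) = -2.6
minimum over rows = -4.3 → not strictly diagonally dominant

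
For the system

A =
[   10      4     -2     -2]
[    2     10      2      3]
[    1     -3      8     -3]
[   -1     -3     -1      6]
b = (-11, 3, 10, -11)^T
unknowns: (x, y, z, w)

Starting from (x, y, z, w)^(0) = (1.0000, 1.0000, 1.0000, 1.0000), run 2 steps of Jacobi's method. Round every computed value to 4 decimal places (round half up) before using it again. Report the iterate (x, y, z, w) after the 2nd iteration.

Iteration 1:
  x = (-11 - (4)·1.0000 - (-2)·1.0000 - (-2)·1.0000) / (10) = -1.1000
  y = (3 - (2)·1.0000 - (2)·1.0000 - (3)·1.0000) / (10) = -0.4000
  z = (10 - (1)·1.0000 - (-3)·1.0000 - (-3)·1.0000) / (8) = 1.8750
  w = (-11 - (-1)·1.0000 - (-3)·1.0000 - (-1)·1.0000) / (6) = -1.0000
Iteration 2:
  x = (-11 - (4)·-0.4000 - (-2)·1.8750 - (-2)·-1.0000) / (10) = -0.7650
  y = (3 - (2)·-1.1000 - (2)·1.8750 - (3)·-1.0000) / (10) = 0.4450
  z = (10 - (1)·-1.1000 - (-3)·-0.4000 - (-3)·-1.0000) / (8) = 0.8625
  w = (-11 - (-1)·-1.1000 - (-3)·-0.4000 - (-1)·1.8750) / (6) = -1.9042

(-0.7650, 0.4450, 0.8625, -1.9042)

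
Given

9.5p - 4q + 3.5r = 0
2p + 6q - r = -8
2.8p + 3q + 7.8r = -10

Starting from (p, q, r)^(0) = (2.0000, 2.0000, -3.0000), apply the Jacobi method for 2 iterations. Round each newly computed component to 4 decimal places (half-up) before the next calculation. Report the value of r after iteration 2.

-1.0196

Iteration 1:
  p = (0 - (-4)·2.0000 - (3.5)·-3.0000) / (9.5) = 1.9474
  q = (-8 - (2)·2.0000 - (-1)·-3.0000) / (6) = -2.5000
  r = (-10 - (2.8)·2.0000 - (3)·2.0000) / (7.8) = -2.7692
Iteration 2:
  p = (0 - (-4)·-2.5000 - (3.5)·-2.7692) / (9.5) = -0.0324
  q = (-8 - (2)·1.9474 - (-1)·-2.7692) / (6) = -2.4440
  r = (-10 - (2.8)·1.9474 - (3)·-2.5000) / (7.8) = -1.0196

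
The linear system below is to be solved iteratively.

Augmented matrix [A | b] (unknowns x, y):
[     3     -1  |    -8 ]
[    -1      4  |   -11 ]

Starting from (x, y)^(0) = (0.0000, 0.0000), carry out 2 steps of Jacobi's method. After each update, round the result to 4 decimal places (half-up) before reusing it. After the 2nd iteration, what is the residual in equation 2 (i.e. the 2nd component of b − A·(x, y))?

Iteration 1:
  x = (-8 - (-1)·0.0000) / (3) = -2.6667
  y = (-11 - (-1)·0.0000) / (4) = -2.7500
Iteration 2:
  x = (-8 - (-1)·-2.7500) / (3) = -3.5833
  y = (-11 - (-1)·-2.6667) / (4) = -3.4167
Residual b − A·x = (-0.6668, -0.9165)

-0.9165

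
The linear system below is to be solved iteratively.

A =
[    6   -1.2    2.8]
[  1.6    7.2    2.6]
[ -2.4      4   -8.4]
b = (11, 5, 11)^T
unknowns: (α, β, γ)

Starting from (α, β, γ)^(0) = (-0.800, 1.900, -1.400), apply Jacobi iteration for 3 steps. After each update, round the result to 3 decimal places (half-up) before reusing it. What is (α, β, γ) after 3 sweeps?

Iteration 1:
  α = (11 - (-1.2)·1.900 - (2.8)·-1.400) / (6) = 2.867
  β = (5 - (1.6)·-0.800 - (2.6)·-1.400) / (7.2) = 1.378
  γ = (11 - (-2.4)·-0.800 - (4)·1.900) / (-8.4) = -0.176
Iteration 2:
  α = (11 - (-1.2)·1.378 - (2.8)·-0.176) / (6) = 2.191
  β = (5 - (1.6)·2.867 - (2.6)·-0.176) / (7.2) = 0.121
  γ = (11 - (-2.4)·2.867 - (4)·1.378) / (-8.4) = -1.472
Iteration 3:
  α = (11 - (-1.2)·0.121 - (2.8)·-1.472) / (6) = 2.544
  β = (5 - (1.6)·2.191 - (2.6)·-1.472) / (7.2) = 0.739
  γ = (11 - (-2.4)·2.191 - (4)·0.121) / (-8.4) = -1.878

(2.544, 0.739, -1.878)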